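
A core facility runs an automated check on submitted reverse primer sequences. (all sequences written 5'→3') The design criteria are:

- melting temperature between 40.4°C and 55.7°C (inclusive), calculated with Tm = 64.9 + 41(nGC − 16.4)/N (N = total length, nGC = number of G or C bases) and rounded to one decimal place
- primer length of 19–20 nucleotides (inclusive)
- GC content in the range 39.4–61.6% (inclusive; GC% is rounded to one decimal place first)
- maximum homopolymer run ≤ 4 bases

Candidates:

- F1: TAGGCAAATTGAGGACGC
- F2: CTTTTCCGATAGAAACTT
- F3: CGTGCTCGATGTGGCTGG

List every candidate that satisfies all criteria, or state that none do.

F1 (18 nt, A=6 T=3 G=6 C=3): Tm = 64.9 + 41·(9 − 16.4)/18 = 48.0°C ✓; length 18, outside 19–20 ✗; GC 9/18 = 50.0% ✓; longest run = 3 ✓ — fails.
F2 (18 nt, A=5 T=7 G=2 C=4): Tm = 64.9 + 41·(6 − 16.4)/18 = 41.2°C ✓; length 18, outside 19–20 ✗; GC 6/18 = 33.3%, outside 39.4–61.6% ✗; longest run = 4 ✓ — fails.
F3 (18 nt, A=1 T=5 G=8 C=4): Tm = 64.9 + 41·(12 − 16.4)/18 = 54.9°C ✓; length 18, outside 19–20 ✗; GC 12/18 = 66.7%, outside 39.4–61.6% ✗; longest run = 2 ✓ — fails.

None of the candidates satisfy all criteria.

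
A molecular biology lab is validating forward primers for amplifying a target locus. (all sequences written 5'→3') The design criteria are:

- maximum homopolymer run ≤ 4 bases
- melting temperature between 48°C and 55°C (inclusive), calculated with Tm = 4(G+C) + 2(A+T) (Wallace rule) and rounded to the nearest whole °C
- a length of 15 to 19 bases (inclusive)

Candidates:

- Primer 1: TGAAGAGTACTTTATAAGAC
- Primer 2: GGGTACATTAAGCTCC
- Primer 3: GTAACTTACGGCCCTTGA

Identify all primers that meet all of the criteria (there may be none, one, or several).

Primer 1 (20 nt, A=8 T=6 G=4 C=2): longest run = 3 ✓; Tm = 2·14 + 4·6 = 52°C ✓; length 20, outside 15–19 ✗ — fails.
Primer 2 (16 nt, A=4 T=4 G=4 C=4): longest run = 3 ✓; Tm = 2·8 + 4·8 = 48°C ✓; length 16 ✓ — passes.
Primer 3 (18 nt, A=4 T=5 G=4 C=5): longest run = 3 ✓; Tm = 2·9 + 4·9 = 54°C ✓; length 18 ✓ — passes.

Primer 2 and Primer 3.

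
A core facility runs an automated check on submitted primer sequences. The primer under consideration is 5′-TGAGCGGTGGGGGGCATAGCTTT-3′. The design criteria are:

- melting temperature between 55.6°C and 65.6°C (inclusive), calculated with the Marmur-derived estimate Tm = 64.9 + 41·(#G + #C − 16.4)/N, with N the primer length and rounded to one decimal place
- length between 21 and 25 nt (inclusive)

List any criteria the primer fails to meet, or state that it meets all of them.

Base counts: A=3, T=6, G=11, C=3 (length 23).
Tm: Tm = 64.9 + 41·(14 − 16.4)/23 = 60.6°C ✓
length: length 23 ✓

Meets all criteria.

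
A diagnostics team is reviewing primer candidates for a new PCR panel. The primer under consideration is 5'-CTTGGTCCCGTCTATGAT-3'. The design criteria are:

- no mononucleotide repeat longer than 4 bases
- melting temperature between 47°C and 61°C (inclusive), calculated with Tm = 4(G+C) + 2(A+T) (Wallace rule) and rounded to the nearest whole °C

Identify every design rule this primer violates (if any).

Base counts: A=2, T=7, G=4, C=5 (length 18).
homopolymer run: longest run = 3 ✓
Tm: Tm = 2·9 + 4·9 = 54°C ✓

Meets all criteria.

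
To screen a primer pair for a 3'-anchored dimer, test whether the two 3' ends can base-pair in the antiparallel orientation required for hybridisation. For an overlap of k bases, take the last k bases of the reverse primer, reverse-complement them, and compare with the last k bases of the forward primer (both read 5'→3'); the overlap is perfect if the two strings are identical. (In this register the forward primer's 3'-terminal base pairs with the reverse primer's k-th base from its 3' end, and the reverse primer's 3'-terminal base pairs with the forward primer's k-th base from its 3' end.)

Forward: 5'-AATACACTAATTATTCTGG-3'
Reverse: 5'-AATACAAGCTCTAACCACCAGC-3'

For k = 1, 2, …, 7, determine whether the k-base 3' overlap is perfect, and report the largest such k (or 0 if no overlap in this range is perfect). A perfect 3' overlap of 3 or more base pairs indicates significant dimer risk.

Last 7 bases (5'→3') — forward …ATTCTGG, reverse …CACCAGC.
Reverse complement of the reverse primer's last 7 bases: GCTGGTG; its first k bases are the reverse complement of the reverse primer's last k bases, so a perfect k-base overlap needs the forward primer's last k bases to equal them.
Comparing (forward last k vs required): k=1: G vs G ✓; k=2: GG vs GC ✗; k=3: TGG vs GCT ✗; k=4: CTGG vs GCTG ✗; k=5: TCTGG vs GCTGG ✗; k=6: TTCTGG vs GCTGGT ✗; k=7: ATTCTGG vs GCTGGTG ✗.
Only k = 1 is perfect, so the longest perfect 3' overlap is 1.

Longest perfect overlap: 1 complementary base pair; below the dimer-risk threshold (threshold 3).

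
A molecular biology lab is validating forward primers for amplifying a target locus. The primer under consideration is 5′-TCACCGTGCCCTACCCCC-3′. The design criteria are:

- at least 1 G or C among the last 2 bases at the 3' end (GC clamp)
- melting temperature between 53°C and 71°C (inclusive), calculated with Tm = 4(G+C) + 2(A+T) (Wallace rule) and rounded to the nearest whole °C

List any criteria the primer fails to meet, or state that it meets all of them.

Base counts: A=2, T=3, G=2, C=11 (length 18).
GC clamp: 3' end CC has 2 G/C ✓
Tm: Tm = 2·5 + 4·13 = 62°C ✓

Meets all criteria.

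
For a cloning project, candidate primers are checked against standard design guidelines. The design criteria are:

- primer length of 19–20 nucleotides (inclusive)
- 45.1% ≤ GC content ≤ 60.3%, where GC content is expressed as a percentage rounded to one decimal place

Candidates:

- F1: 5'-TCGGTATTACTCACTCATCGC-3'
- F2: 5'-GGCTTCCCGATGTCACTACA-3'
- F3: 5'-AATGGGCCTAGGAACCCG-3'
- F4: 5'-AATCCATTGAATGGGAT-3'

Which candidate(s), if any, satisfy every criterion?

F1 (21 nt, A=4 T=7 G=3 C=7): length 21, outside 19–20 ✗; GC 10/21 = 47.6% ✓ — fails.
F2 (20 nt, A=4 T=5 G=4 C=7): length 20 ✓; GC 11/20 = 55.0% ✓ — passes.
F3 (18 nt, A=5 T=2 G=6 C=5): length 18, outside 19–20 ✗; GC 11/18 = 61.1%, outside 45.1–60.3% ✗ — fails.
F4 (17 nt, A=6 T=5 G=4 C=2): length 17, outside 19–20 ✗; GC 6/17 = 35.3%, outside 45.1–60.3% ✗ — fails.

F2 only.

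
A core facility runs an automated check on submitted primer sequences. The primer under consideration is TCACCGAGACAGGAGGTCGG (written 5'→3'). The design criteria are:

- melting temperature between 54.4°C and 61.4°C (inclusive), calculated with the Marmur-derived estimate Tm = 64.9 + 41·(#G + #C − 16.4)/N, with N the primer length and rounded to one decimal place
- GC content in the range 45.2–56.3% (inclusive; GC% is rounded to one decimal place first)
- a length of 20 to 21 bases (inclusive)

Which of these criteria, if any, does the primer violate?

Base counts: A=5, T=2, G=8, C=5 (length 20).
Tm: Tm = 64.9 + 41·(13 − 16.4)/20 = 57.9°C ✓
GC content: GC 13/20 = 65.0%, outside 45.2–56.3% ✗
length: length 20 ✓

Fails: GC content.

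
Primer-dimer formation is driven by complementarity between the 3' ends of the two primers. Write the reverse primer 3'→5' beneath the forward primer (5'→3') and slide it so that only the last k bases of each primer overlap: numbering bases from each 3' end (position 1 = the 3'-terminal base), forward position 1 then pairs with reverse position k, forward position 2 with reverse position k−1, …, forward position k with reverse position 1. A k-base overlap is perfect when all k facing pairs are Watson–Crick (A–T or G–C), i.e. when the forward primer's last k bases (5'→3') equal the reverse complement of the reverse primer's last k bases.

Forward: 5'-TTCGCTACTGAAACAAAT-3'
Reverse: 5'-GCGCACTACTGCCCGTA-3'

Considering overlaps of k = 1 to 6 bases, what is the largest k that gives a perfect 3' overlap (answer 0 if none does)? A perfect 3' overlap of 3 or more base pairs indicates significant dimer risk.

Longest perfect overlap: 1 complementary base pair; below the dimer-risk threshold (threshold 3).

Last 6 bases (5'→3') — forward …ACAAAT, reverse …CCCGTA.
Reverse complement of the reverse primer's last 6 bases: TACGGG; its first k bases are the reverse complement of the reverse primer's last k bases, so a perfect k-base overlap needs the forward primer's last k bases to equal them.
Comparing (forward last k vs required): k=1: T vs T ✓; k=2: AT vs TA ✗; k=3: AAT vs TAC ✗; k=4: AAAT vs TACG ✗; k=5: CAAAT vs TACGG ✗; k=6: ACAAAT vs TACGGG ✗.
Only k = 1 is perfect, so the longest perfect 3' overlap is 1.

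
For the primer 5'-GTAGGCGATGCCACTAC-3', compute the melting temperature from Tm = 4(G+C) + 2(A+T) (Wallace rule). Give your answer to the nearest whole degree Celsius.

54°C

Base counts: A=4, T=3, G=5, C=5 (length 17).
Tm = 2·(4+3) + 4·(5+5) = 2·7 + 4·10 = 14 + 40 = 54°C.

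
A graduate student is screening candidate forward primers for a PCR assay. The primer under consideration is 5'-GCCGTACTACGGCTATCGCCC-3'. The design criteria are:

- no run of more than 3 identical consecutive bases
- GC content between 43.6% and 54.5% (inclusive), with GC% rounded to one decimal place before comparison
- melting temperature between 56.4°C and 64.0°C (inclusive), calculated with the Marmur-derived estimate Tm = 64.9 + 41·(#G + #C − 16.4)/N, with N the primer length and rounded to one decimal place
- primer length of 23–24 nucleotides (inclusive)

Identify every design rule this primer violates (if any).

Fails: GC content, length.

Base counts: A=3, T=4, G=5, C=9 (length 21).
homopolymer run: longest run = 3 ✓
GC content: GC 14/21 = 66.7%, outside 43.6–54.5% ✗
Tm: Tm = 64.9 + 41·(14 − 16.4)/21 = 60.2°C ✓
length: length 21, outside 23–24 ✗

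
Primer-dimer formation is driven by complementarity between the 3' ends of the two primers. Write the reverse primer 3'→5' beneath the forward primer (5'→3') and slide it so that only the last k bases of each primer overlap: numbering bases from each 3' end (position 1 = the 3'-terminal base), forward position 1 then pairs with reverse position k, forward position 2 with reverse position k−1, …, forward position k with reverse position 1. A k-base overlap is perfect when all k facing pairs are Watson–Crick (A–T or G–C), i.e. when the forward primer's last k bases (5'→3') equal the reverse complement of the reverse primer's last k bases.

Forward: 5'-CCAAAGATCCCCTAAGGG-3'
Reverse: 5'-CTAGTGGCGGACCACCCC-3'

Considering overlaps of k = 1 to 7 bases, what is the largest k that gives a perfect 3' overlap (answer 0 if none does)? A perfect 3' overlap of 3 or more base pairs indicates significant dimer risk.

Longest perfect overlap: 3 complementary base pairs; significant dimer risk (threshold 3).

Last 7 bases (5'→3') — forward …CTAAGGG, reverse …CCACCCC.
Reverse complement of the reverse primer's last 7 bases: GGGGTGG; its first k bases are the reverse complement of the reverse primer's last k bases, so a perfect k-base overlap needs the forward primer's last k bases to equal them.
Comparing (forward last k vs required): k=1: G vs G ✓; k=2: GG vs GG ✓; k=3: GGG vs GGG ✓; k=4: AGGG vs GGGG ✗; k=5: AAGGG vs GGGGT ✗; k=6: TAAGGG vs GGGGTG ✗; k=7: CTAAGGG vs GGGGTGG ✗.
Perfect overlaps at k = 1, 2, 3; the largest is 3.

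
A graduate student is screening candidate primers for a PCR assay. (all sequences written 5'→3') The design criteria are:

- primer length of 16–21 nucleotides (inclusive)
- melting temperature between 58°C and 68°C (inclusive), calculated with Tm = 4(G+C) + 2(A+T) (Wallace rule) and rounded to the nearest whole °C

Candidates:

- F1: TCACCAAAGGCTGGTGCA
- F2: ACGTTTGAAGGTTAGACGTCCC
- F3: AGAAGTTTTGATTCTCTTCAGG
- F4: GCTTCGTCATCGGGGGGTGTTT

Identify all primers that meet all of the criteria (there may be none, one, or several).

F1 (18 nt, A=5 T=3 G=5 C=5): length 18 ✓; Tm = 2·8 + 4·10 = 56°C, outside 58–68°C ✗ — fails.
F2 (22 nt, A=5 T=6 G=6 C=5): length 22, outside 16–21 ✗; Tm = 2·11 + 4·11 = 66°C ✓ — fails.
F3 (22 nt, A=5 T=9 G=5 C=3): length 22, outside 16–21 ✗; Tm = 2·14 + 4·8 = 60°C ✓ — fails.
F4 (22 nt, A=1 T=8 G=9 C=4): length 22, outside 16–21 ✗; Tm = 2·9 + 4·13 = 70°C, outside 58–68°C ✗ — fails.

None of the candidates satisfy all criteria.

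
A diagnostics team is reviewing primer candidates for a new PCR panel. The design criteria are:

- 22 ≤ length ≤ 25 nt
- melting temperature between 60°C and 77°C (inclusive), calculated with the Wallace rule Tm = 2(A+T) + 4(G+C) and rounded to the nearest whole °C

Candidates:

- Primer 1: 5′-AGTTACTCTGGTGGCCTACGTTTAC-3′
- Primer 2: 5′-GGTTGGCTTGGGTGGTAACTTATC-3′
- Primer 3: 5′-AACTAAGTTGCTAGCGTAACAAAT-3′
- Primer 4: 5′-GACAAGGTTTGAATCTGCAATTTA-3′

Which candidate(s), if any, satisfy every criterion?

Primer 1, Primer 2, Primer 3 and Primer 4.

Primer 1 (25 nt, A=4 T=9 G=6 C=6): length 25 ✓; Tm = 2·13 + 4·12 = 74°C ✓ — passes.
Primer 2 (24 nt, A=3 T=9 G=9 C=3): length 24 ✓; Tm = 2·12 + 4·12 = 72°C ✓ — passes.
Primer 3 (24 nt, A=10 T=6 G=4 C=4): length 24 ✓; Tm = 2·16 + 4·8 = 64°C ✓ — passes.
Primer 4 (24 nt, A=8 T=8 G=5 C=3): length 24 ✓; Tm = 2·16 + 4·8 = 64°C ✓ — passes.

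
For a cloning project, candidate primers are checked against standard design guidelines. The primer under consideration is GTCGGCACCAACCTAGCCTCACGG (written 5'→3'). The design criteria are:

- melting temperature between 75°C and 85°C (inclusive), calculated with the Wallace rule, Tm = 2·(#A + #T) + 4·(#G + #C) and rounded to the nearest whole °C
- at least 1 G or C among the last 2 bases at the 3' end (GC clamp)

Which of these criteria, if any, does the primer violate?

Base counts: A=5, T=3, G=6, C=10 (length 24).
Tm: Tm = 2·8 + 4·16 = 80°C ✓
GC clamp: 3' end GG has 2 G/C ✓

Meets all criteria.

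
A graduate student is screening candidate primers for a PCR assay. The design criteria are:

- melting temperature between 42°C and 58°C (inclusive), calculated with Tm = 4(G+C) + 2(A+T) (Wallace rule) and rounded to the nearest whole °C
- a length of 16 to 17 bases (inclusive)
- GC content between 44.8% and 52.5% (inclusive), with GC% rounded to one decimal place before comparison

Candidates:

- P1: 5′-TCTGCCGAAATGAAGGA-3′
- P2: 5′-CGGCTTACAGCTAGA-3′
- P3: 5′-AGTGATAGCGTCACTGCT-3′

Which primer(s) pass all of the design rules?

P1 (17 nt, A=6 T=3 G=5 C=3): Tm = 2·9 + 4·8 = 50°C ✓; length 17 ✓; GC 8/17 = 47.1% ✓ — passes.
P2 (15 nt, A=4 T=3 G=4 C=4): Tm = 2·7 + 4·8 = 46°C ✓; length 15, outside 16–17 ✗; GC 8/15 = 53.3%, outside 44.8–52.5% ✗ — fails.
P3 (18 nt, A=4 T=5 G=5 C=4): Tm = 2·9 + 4·9 = 54°C ✓; length 18, outside 16–17 ✗; GC 9/18 = 50.0% ✓ — fails.

P1 only.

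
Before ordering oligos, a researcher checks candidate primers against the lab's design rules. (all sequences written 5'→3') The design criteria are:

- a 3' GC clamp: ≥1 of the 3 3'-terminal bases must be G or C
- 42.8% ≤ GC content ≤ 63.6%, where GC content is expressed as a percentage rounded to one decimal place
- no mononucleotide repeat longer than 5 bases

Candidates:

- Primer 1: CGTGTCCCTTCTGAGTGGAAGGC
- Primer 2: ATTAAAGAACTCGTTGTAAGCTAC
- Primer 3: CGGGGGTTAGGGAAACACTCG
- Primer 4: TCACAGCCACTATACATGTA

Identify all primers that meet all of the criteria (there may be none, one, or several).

Primer 1 and Primer 3.

Primer 1 (23 nt, A=3 T=6 G=8 C=6): 3' end GGC has 3 G/C ✓; GC 14/23 = 60.9% ✓; longest run = 3 ✓ — passes.
Primer 2 (24 nt, A=9 T=7 G=4 C=4): 3' end TAC has 1 G/C ✓; GC 8/24 = 33.3%, outside 42.8–63.6% ✗; longest run = 3 ✓ — fails.
Primer 3 (21 nt, A=5 T=3 G=9 C=4): 3' end TCG has 2 G/C ✓; GC 13/21 = 61.9% ✓; longest run = 5 ✓ — passes.
Primer 4 (20 nt, A=7 T=5 G=2 C=6): 3' end GTA has 1 G/C ✓; GC 8/20 = 40.0%, outside 42.8–63.6% ✗; longest run = 2 ✓ — fails.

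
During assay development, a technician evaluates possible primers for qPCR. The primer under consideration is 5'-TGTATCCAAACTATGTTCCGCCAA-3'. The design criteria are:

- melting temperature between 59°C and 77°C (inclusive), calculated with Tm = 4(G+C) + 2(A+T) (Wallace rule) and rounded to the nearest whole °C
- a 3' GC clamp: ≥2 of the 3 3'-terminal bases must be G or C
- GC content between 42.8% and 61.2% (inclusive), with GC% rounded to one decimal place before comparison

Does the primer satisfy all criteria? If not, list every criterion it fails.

Base counts: A=7, T=7, G=3, C=7 (length 24).
Tm: Tm = 2·14 + 4·10 = 68°C ✓
GC clamp: 3' end CAA has 1 G/C, need ≥2 ✗
GC content: GC 10/24 = 41.7%, outside 42.8–61.2% ✗

Fails: GC clamp, GC content.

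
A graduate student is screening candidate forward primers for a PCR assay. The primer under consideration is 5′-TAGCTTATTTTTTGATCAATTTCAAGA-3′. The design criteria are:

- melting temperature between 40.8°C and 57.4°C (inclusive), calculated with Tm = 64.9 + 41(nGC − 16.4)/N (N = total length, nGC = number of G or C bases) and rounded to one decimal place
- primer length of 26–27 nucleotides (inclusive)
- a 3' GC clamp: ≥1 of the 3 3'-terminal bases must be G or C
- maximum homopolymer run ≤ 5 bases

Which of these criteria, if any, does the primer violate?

Fails: homopolymer run.

Base counts: A=8, T=13, G=3, C=3 (length 27).
Tm: Tm = 64.9 + 41·(6 − 16.4)/27 = 49.1°C ✓
length: length 27 ✓
GC clamp: 3' end AGA has 1 G/C ✓
homopolymer run: longest run = 6, exceeds 5 ✗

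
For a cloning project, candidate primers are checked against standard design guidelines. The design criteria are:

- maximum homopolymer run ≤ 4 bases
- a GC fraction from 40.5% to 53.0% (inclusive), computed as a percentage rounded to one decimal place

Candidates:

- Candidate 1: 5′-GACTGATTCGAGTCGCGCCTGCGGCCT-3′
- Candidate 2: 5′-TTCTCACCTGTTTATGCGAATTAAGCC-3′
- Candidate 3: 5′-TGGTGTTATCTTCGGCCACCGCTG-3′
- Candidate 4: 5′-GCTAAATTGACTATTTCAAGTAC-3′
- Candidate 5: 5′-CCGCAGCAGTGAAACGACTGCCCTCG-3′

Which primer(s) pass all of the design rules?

Candidate 1 (27 nt, A=3 T=6 G=9 C=9): longest run = 2 ✓; GC 18/27 = 66.7%, outside 40.5–53.0% ✗ — fails.
Candidate 2 (27 nt, A=6 T=10 G=4 C=7): longest run = 3 ✓; GC 11/27 = 40.7% ✓ — passes.
Candidate 3 (24 nt, A=2 T=8 G=7 C=7): longest run = 2 ✓; GC 14/24 = 58.3%, outside 40.5–53.0% ✗ — fails.
Candidate 4 (23 nt, A=8 T=8 G=3 C=4): longest run = 3 ✓; GC 7/23 = 30.4%, outside 40.5–53.0% ✗ — fails.
Candidate 5 (26 nt, A=6 T=3 G=7 C=10): longest run = 3 ✓; GC 17/26 = 65.4%, outside 40.5–53.0% ✗ — fails.

Candidate 2 only.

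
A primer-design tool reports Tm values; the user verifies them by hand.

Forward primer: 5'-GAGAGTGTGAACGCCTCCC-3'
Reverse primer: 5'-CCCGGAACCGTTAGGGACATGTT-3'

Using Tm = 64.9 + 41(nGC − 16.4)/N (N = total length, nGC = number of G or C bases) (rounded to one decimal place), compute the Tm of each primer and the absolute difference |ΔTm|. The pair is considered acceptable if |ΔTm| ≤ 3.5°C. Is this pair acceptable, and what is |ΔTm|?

Forward: G+C = 12, N = 19 → Tm = 64.9 + 41·(12 − 16.4)/19 = 55.4°C.
Reverse: G+C = 13, N = 23 → Tm = 64.9 + 41·(13 − 16.4)/23 = 58.8°C.
|ΔTm| = |55.4 − 58.8| = 3.4°C, ≤ 3.5°C.

|ΔTm| = 3.4°C; the pair is acceptable.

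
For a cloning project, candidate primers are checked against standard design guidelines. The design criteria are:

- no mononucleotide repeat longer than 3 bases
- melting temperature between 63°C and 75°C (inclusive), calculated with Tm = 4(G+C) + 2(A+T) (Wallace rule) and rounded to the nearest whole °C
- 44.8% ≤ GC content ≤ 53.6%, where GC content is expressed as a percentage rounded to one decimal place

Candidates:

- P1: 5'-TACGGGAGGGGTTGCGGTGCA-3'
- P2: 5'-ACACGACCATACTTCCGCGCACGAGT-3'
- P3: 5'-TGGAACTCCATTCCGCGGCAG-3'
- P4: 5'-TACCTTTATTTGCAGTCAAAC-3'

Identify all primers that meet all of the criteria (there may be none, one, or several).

P1 (21 nt, A=3 T=4 G=11 C=3): longest run = 4, exceeds 3 ✗; Tm = 2·7 + 4·14 = 70°C ✓; GC 14/21 = 66.7%, outside 44.8–53.6% ✗ — fails.
P2 (26 nt, A=7 T=4 G=5 C=10): longest run = 2 ✓; Tm = 2·11 + 4·15 = 82°C, outside 63–75°C ✗; GC 15/26 = 57.7%, outside 44.8–53.6% ✗ — fails.
P3 (21 nt, A=4 T=4 G=6 C=7): longest run = 2 ✓; Tm = 2·8 + 4·13 = 68°C ✓; GC 13/21 = 61.9%, outside 44.8–53.6% ✗ — fails.
P4 (21 nt, A=6 T=8 G=2 C=5): longest run = 3 ✓; Tm = 2·14 + 4·7 = 56°C, outside 63–75°C ✗; GC 7/21 = 33.3%, outside 44.8–53.6% ✗ — fails.

None of the candidates satisfy all criteria.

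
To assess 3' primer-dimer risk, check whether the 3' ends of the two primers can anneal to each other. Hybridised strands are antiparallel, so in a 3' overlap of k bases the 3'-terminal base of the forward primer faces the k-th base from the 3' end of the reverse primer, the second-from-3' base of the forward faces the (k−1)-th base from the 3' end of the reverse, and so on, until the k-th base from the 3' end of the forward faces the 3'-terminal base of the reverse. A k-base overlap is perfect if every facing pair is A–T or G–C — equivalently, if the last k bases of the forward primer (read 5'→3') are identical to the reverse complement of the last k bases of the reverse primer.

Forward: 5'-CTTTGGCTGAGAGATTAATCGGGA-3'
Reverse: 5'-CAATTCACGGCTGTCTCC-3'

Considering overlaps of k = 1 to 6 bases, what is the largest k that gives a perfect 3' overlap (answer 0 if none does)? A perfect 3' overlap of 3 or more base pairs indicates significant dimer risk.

Last 6 bases (5'→3') — forward …TCGGGA, reverse …GTCTCC.
Reverse complement of the reverse primer's last 6 bases: GGAGAC; its first k bases are the reverse complement of the reverse primer's last k bases, so a perfect k-base overlap needs the forward primer's last k bases to equal them.
Comparing (forward last k vs required): k=1: A vs G ✗; k=2: GA vs GG ✗; k=3: GGA vs GGA ✓; k=4: GGGA vs GGAG ✗; k=5: CGGGA vs GGAGA ✗; k=6: TCGGGA vs GGAGAC ✗.
Only k = 3 is perfect, so the longest perfect 3' overlap is 3.

Longest perfect overlap: 3 complementary base pairs; significant dimer risk (threshold 3).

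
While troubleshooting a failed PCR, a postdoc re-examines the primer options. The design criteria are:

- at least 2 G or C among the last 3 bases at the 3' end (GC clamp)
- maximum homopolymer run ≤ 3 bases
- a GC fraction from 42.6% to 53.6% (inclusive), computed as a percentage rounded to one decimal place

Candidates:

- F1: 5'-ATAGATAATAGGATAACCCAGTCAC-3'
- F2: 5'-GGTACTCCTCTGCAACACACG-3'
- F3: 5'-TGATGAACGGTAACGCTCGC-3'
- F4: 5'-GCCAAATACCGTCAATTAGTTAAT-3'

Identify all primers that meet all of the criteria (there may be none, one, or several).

F1 (25 nt, A=11 T=5 G=4 C=5): 3' end CAC has 2 G/C ✓; longest run = 3 ✓; GC 9/25 = 36.0%, outside 42.6–53.6% ✗ — fails.
F2 (21 nt, A=5 T=4 G=4 C=8): 3' end ACG has 2 G/C ✓; longest run = 2 ✓; GC 12/21 = 57.1%, outside 42.6–53.6% ✗ — fails.
F3 (20 nt, A=5 T=4 G=6 C=5): 3' end CGC has 3 G/C ✓; longest run = 2 ✓; GC 11/20 = 55.0%, outside 42.6–53.6% ✗ — fails.
F4 (24 nt, A=9 T=7 G=3 C=5): 3' end AAT has 0 G/C, need ≥2 ✗; longest run = 3 ✓; GC 8/24 = 33.3%, outside 42.6–53.6% ✗ — fails.

None of the candidates satisfy all criteria.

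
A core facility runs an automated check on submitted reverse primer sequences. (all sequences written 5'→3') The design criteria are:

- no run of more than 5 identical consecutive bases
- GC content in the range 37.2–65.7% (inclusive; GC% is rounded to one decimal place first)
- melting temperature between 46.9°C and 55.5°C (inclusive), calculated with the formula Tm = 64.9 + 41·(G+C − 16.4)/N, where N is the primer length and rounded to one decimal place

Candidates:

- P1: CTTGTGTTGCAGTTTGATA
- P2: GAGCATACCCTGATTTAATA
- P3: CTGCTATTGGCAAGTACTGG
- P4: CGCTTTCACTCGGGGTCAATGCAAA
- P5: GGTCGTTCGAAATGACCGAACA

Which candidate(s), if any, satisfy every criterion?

P3 and P5.

P1 (19 nt, A=3 T=9 G=5 C=2): longest run = 3 ✓; GC 7/19 = 36.8%, outside 37.2–65.7% ✗; Tm = 64.9 + 41·(7 − 16.4)/19 = 44.6°C, outside 46.9–55.5°C ✗ — fails.
P2 (20 nt, A=7 T=6 G=3 C=4): longest run = 3 ✓; GC 7/20 = 35.0%, outside 37.2–65.7% ✗; Tm = 64.9 + 41·(7 − 16.4)/20 = 45.6°C, outside 46.9–55.5°C ✗ — fails.
P3 (20 nt, A=4 T=6 G=6 C=4): longest run = 2 ✓; GC 10/20 = 50.0% ✓; Tm = 64.9 + 41·(10 − 16.4)/20 = 51.8°C ✓ — passes.
P4 (25 nt, A=6 T=6 G=6 C=7): longest run = 4 ✓; GC 13/25 = 52.0% ✓; Tm = 64.9 + 41·(13 − 16.4)/25 = 59.3°C, outside 46.9–55.5°C ✗ — fails.
P5 (22 nt, A=7 T=4 G=6 C=5): longest run = 3 ✓; GC 11/22 = 50.0% ✓; Tm = 64.9 + 41·(11 − 16.4)/22 = 54.8°C ✓ — passes.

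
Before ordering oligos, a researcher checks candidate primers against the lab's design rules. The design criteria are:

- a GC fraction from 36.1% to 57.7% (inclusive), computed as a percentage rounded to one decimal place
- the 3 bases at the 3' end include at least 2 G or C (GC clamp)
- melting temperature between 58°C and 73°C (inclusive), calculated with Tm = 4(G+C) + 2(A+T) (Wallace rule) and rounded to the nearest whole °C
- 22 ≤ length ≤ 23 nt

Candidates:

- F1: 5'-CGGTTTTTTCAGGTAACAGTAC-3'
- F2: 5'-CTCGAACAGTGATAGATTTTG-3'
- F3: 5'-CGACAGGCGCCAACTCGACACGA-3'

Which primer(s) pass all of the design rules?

None of the candidates satisfy all criteria.

F1 (22 nt, A=5 T=8 G=5 C=4): GC 9/22 = 40.9% ✓; 3' end TAC has 1 G/C, need ≥2 ✗; Tm = 2·13 + 4·9 = 62°C ✓; length 22 ✓ — fails.
F2 (21 nt, A=6 T=7 G=5 C=3): GC 8/21 = 38.1% ✓; 3' end TTG has 1 G/C, need ≥2 ✗; Tm = 2·13 + 4·8 = 58°C ✓; length 21, outside 22–23 ✗ — fails.
F3 (23 nt, A=7 T=1 G=6 C=9): GC 15/23 = 65.2%, outside 36.1–57.7% ✗; 3' end CGA has 2 G/C ✓; Tm = 2·8 + 4·15 = 76°C, outside 58–73°C ✗; length 23 ✓ — fails.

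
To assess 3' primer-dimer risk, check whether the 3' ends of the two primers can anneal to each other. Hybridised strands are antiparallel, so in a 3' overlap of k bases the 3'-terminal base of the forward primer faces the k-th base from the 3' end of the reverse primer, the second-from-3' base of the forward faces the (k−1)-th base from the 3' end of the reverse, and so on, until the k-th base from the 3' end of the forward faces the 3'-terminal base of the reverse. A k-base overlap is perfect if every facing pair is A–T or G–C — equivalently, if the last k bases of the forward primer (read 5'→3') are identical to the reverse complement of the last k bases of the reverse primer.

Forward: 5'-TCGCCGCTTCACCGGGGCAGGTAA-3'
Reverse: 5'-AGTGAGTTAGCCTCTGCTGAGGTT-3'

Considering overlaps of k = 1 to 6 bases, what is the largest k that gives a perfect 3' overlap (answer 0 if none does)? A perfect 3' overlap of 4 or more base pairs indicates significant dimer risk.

Longest perfect overlap: 2 complementary base pairs; below the dimer-risk threshold (threshold 4).

Last 6 bases (5'→3') — forward …AGGTAA, reverse …GAGGTT.
Reverse complement of the reverse primer's last 6 bases: AACCTC; its first k bases are the reverse complement of the reverse primer's last k bases, so a perfect k-base overlap needs the forward primer's last k bases to equal them.
Comparing (forward last k vs required): k=1: A vs A ✓; k=2: AA vs AA ✓; k=3: TAA vs AAC ✗; k=4: GTAA vs AACC ✗; k=5: GGTAA vs AACCT ✗; k=6: AGGTAA vs AACCTC ✗.
Perfect overlaps at k = 1, 2; the largest is 2.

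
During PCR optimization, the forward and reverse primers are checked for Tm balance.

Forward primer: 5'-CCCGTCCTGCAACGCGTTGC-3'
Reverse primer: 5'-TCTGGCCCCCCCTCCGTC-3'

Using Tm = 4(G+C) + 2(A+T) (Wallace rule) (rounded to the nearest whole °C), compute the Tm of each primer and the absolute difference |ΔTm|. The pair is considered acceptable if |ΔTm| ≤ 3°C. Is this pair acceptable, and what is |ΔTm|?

Forward: A=2 T=4 G=5 C=9 → Tm = 2·6 + 4·14 = 68°C.
Reverse: A=0 T=4 G=3 C=11 → Tm = 2·4 + 4·14 = 64°C.
|ΔTm| = |68 − 64| = 4°C, > 3°C.

|ΔTm| = 4°C; the pair is not acceptable.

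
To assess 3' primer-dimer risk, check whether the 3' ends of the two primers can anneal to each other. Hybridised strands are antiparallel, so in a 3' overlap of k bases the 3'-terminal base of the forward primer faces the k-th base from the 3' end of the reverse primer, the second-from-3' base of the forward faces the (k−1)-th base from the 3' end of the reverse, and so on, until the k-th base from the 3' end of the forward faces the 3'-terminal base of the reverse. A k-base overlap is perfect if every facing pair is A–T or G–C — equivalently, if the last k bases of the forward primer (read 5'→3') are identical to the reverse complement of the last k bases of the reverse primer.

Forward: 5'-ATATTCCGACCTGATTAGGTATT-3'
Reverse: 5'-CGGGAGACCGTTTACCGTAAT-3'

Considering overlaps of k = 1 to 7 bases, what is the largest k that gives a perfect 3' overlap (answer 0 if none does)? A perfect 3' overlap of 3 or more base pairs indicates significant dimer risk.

Last 7 bases (5'→3') — forward …AGGTATT, reverse …CCGTAAT.
Reverse complement of the reverse primer's last 7 bases: ATTACGG; its first k bases are the reverse complement of the reverse primer's last k bases, so a perfect k-base overlap needs the forward primer's last k bases to equal them.
Comparing (forward last k vs required): k=1: T vs A ✗; k=2: TT vs AT ✗; k=3: ATT vs ATT ✓; k=4: TATT vs ATTA ✗; k=5: GTATT vs ATTAC ✗; k=6: GGTATT vs ATTACG ✗; k=7: AGGTATT vs ATTACGG ✗.
Only k = 3 is perfect, so the longest perfect 3' overlap is 3.

Longest perfect overlap: 3 complementary base pairs; significant dimer risk (threshold 3).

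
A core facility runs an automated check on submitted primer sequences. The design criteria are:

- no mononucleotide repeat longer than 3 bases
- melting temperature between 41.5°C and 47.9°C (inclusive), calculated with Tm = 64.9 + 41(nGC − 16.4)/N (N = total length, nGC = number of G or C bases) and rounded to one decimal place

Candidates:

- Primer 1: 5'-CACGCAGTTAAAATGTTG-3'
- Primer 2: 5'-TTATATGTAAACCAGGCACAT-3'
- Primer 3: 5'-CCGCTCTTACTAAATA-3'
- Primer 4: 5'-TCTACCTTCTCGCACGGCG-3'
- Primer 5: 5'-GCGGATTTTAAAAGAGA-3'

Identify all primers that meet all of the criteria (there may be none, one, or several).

Primer 1 (18 nt, A=6 T=5 G=4 C=3): longest run = 4, exceeds 3 ✗; Tm = 64.9 + 41·(7 − 16.4)/18 = 43.5°C ✓ — fails.
Primer 2 (21 nt, A=8 T=6 G=3 C=4): longest run = 3 ✓; Tm = 64.9 + 41·(7 − 16.4)/21 = 46.5°C ✓ — passes.
Primer 3 (16 nt, A=5 T=5 G=1 C=5): longest run = 3 ✓; Tm = 64.9 + 41·(6 − 16.4)/16 = 38.3°C, outside 41.5–47.9°C ✗ — fails.
Primer 4 (19 nt, A=2 T=5 G=4 C=8): longest run = 2 ✓; Tm = 64.9 + 41·(12 − 16.4)/19 = 55.4°C, outside 41.5–47.9°C ✗ — fails.
Primer 5 (17 nt, A=7 T=4 G=5 C=1): longest run = 4, exceeds 3 ✗; Tm = 64.9 + 41·(6 − 16.4)/17 = 39.8°C, outside 41.5–47.9°C ✗ — fails.

Primer 2 only.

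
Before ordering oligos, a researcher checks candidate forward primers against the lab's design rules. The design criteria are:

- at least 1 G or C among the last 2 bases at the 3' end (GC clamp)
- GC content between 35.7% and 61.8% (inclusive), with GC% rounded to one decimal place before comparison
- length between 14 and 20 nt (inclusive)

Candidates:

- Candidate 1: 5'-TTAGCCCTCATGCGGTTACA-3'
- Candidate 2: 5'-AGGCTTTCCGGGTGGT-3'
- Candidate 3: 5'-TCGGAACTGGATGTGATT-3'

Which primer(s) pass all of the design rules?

Candidate 1 only.

Candidate 1 (20 nt, A=4 T=6 G=4 C=6): 3' end CA has 1 G/C ✓; GC 10/20 = 50.0% ✓; length 20 ✓ — passes.
Candidate 2 (16 nt, A=1 T=5 G=7 C=3): 3' end GT has 1 G/C ✓; GC 10/16 = 62.5%, outside 35.7–61.8% ✗; length 16 ✓ — fails.
Candidate 3 (18 nt, A=4 T=6 G=6 C=2): 3' end TT has 0 G/C, need ≥1 ✗; GC 8/18 = 44.4% ✓; length 18 ✓ — fails.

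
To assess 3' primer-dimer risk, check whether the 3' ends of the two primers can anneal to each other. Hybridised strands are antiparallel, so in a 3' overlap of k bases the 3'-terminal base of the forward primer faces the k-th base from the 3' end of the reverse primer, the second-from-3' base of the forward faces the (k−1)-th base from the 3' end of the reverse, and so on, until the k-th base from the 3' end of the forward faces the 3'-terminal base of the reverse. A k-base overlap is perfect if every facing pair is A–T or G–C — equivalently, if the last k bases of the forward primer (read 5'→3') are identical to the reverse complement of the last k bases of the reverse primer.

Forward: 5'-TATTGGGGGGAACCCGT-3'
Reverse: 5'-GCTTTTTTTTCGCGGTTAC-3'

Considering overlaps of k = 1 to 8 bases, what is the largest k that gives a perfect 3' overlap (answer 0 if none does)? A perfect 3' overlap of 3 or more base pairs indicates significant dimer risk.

Longest perfect overlap: 2 complementary base pairs; below the dimer-risk threshold (threshold 3).

Last 8 bases (5'→3') — forward …GAACCCGT, reverse …GCGGTTAC.
Reverse complement of the reverse primer's last 8 bases: GTAACCGC; its first k bases are the reverse complement of the reverse primer's last k bases, so a perfect k-base overlap needs the forward primer's last k bases to equal them.
Comparing (forward last k vs required): k=1: T vs G ✗; k=2: GT vs GT ✓; k=3: CGT vs GTA ✗; k=4: CCGT vs GTAA ✗; k=5: CCCGT vs GTAAC ✗; k=6: ACCCGT vs GTAACC ✗; k=7: AACCCGT vs GTAACCG ✗; k=8: GAACCCGT vs GTAACCGC ✗.
Only k = 2 is perfect, so the longest perfect 3' overlap is 2.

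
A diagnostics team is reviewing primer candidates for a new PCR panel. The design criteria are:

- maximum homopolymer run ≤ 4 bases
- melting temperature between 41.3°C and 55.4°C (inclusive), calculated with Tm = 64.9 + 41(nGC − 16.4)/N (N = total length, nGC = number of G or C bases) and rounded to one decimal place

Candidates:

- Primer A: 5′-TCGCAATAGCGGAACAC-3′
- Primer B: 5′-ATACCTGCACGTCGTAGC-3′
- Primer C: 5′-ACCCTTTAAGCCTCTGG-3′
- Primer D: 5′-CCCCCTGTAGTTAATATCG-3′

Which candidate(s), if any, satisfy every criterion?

Primer A, Primer B and Primer C.

Primer A (17 nt, A=6 T=2 G=4 C=5): longest run = 2 ✓; Tm = 64.9 + 41·(9 − 16.4)/17 = 47.1°C ✓ — passes.
Primer B (18 nt, A=4 T=4 G=4 C=6): longest run = 2 ✓; Tm = 64.9 + 41·(10 − 16.4)/18 = 50.3°C ✓ — passes.
Primer C (17 nt, A=3 T=5 G=3 C=6): longest run = 3 ✓; Tm = 64.9 + 41·(9 − 16.4)/17 = 47.1°C ✓ — passes.
Primer D (19 nt, A=4 T=6 G=3 C=6): longest run = 5, exceeds 4 ✗; Tm = 64.9 + 41·(9 − 16.4)/19 = 48.9°C ✓ — fails.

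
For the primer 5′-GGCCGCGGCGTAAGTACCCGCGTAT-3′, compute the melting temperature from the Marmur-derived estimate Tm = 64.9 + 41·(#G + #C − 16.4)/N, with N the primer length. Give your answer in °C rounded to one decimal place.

65.9°C

Base counts: A=4, T=4, G=9, C=8; G+C = 17, N = 25.
Tm = 64.9 + 41·(17 − 16.4)/25 = 64.9 + 24.60/25 = 65.9°C.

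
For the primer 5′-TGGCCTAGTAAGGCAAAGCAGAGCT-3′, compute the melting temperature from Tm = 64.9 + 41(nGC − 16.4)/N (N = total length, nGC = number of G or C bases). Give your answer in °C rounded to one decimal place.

59.3°C

Base counts: A=8, T=4, G=8, C=5; G+C = 13, N = 25.
Tm = 64.9 + 41·(13 − 16.4)/25 = 64.9 + -139.40/25 = 59.3°C.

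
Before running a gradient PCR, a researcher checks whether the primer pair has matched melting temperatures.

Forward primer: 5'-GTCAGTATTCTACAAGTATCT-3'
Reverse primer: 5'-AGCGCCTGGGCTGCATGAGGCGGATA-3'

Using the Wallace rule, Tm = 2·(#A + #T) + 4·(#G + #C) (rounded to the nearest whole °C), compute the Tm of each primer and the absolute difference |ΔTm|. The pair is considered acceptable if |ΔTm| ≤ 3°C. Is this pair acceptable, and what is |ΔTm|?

Forward: A=6 T=8 G=3 C=4 → Tm = 2·14 + 4·7 = 56°C.
Reverse: A=5 T=4 G=11 C=6 → Tm = 2·9 + 4·17 = 86°C.
|ΔTm| = |56 − 86| = 30°C, > 3°C.

|ΔTm| = 30°C; the pair is not acceptable.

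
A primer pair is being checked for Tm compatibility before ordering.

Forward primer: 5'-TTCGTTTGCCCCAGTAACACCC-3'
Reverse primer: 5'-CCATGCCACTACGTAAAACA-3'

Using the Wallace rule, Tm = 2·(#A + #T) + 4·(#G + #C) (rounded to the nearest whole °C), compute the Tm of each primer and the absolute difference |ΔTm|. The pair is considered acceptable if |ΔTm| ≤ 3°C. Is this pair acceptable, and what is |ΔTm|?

Forward: A=4 T=6 G=3 C=9 → Tm = 2·10 + 4·12 = 68°C.
Reverse: A=8 T=3 G=2 C=7 → Tm = 2·11 + 4·9 = 58°C.
|ΔTm| = |68 − 58| = 10°C, > 3°C.

|ΔTm| = 10°C; the pair is not acceptable.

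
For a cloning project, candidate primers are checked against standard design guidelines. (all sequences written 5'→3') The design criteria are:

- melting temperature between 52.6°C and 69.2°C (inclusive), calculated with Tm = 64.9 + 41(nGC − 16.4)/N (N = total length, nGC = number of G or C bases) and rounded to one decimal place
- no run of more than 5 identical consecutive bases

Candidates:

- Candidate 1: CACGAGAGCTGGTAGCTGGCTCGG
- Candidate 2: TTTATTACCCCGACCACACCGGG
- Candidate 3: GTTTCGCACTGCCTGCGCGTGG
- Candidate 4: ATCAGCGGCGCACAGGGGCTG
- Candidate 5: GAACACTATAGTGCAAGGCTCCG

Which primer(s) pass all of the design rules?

Candidate 1 (24 nt, A=4 T=4 G=10 C=6): Tm = 64.9 + 41·(16 − 16.4)/24 = 64.2°C ✓; longest run = 2 ✓ — passes.
Candidate 2 (23 nt, A=5 T=5 G=4 C=9): Tm = 64.9 + 41·(13 − 16.4)/23 = 58.8°C ✓; longest run = 4 ✓ — passes.
Candidate 3 (22 nt, A=1 T=6 G=8 C=7): Tm = 64.9 + 41·(15 − 16.4)/22 = 62.3°C ✓; longest run = 3 ✓ — passes.
Candidate 4 (21 nt, A=4 T=2 G=9 C=6): Tm = 64.9 + 41·(15 − 16.4)/21 = 62.2°C ✓; longest run = 4 ✓ — passes.
Candidate 5 (23 nt, A=7 T=4 G=6 C=6): Tm = 64.9 + 41·(12 − 16.4)/23 = 57.1°C ✓; longest run = 2 ✓ — passes.

Candidate 1, Candidate 2, Candidate 3, Candidate 4 and Candidate 5.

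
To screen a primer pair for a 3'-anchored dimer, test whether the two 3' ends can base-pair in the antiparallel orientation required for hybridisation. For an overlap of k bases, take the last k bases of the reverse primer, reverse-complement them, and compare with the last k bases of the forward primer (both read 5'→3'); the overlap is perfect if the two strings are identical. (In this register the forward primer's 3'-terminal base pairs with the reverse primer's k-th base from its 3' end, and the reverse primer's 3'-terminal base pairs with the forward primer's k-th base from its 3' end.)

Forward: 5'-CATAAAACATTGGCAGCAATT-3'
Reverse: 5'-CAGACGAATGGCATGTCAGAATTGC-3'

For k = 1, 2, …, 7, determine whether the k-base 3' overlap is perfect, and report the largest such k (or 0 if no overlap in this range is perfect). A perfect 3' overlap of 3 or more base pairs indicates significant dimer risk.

Longest perfect overlap: 6 complementary base pairs; significant dimer risk (threshold 3).

Last 7 bases (5'→3') — forward …AGCAATT, reverse …GAATTGC.
Reverse complement of the reverse primer's last 7 bases: GCAATTC; its first k bases are the reverse complement of the reverse primer's last k bases, so a perfect k-base overlap needs the forward primer's last k bases to equal them.
Comparing (forward last k vs required): k=1: T vs G ✗; k=2: TT vs GC ✗; k=3: ATT vs GCA ✗; k=4: AATT vs GCAA ✗; k=5: CAATT vs GCAAT ✗; k=6: GCAATT vs GCAATT ✓; k=7: AGCAATT vs GCAATTC ✗.
Only k = 6 is perfect, so the longest perfect 3' overlap is 6.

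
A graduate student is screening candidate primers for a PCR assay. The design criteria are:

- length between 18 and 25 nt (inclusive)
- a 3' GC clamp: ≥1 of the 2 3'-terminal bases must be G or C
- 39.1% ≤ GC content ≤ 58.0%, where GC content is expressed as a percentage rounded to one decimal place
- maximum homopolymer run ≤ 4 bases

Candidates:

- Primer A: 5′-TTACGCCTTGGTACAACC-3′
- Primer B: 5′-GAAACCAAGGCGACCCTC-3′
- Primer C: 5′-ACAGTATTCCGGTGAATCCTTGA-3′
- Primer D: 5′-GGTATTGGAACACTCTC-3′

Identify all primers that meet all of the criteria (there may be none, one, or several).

Primer A and Primer C.

Primer A (18 nt, A=4 T=5 G=3 C=6): length 18 ✓; 3' end CC has 2 G/C ✓; GC 9/18 = 50.0% ✓; longest run = 2 ✓ — passes.
Primer B (18 nt, A=6 T=1 G=4 C=7): length 18 ✓; 3' end TC has 1 G/C ✓; GC 11/18 = 61.1%, outside 39.1–58.0% ✗; longest run = 3 ✓ — fails.
Primer C (23 nt, A=6 T=7 G=5 C=5): length 23 ✓; 3' end GA has 1 G/C ✓; GC 10/23 = 43.5% ✓; longest run = 2 ✓ — passes.
Primer D (17 nt, A=4 T=5 G=4 C=4): length 17, outside 18–25 ✗; 3' end TC has 1 G/C ✓; GC 8/17 = 47.1% ✓; longest run = 2 ✓ — fails.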